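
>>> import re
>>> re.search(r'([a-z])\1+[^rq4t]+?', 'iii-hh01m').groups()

The backreference `\1` re-matches whatever the first group consumed, character for character.
`search` walks the string left to right and returns the first match it finds.
The match spans [0:4] → 'iii-'.
Captured: group 1 = 'i'.

('i',)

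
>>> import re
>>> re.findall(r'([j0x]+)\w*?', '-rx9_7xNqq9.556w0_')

['x', 'x', '0']

Pattern: one or more of one of [j0x] (captured); then zero or more of a word character (lazy).
One capturing group, so `findall` returns just the captured substring from each match — 3 in all.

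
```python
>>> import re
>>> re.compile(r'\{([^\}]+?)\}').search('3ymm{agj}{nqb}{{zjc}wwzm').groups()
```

The match spans [4:9] → '{agj}'.
Captured: group 1 = 'agj'.

('agj',)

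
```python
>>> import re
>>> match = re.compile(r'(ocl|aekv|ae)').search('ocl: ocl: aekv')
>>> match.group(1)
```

'ocl'

The match spans [0:3] → 'ocl'.
Captured: group 1 = 'ocl'.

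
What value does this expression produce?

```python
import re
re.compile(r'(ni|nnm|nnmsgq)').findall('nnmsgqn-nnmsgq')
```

Branches in `(...|...)` are attempted left-to-right; the first branch that allows the whole pattern to succeed is taken.
One capturing group, so `findall` returns just the captured substring from each match — 2 in all.

['nnm', 'nnm']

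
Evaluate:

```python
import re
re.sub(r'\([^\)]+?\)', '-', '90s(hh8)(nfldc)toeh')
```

`sub` substitutes '-' at each match site.

'90s--toeh'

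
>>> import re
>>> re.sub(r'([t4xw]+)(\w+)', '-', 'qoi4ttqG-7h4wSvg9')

The pattern matches one or more of one of [t4xw] (captured); then one or more of a word character (captured).
Every occurrence is swapped for '-'.

'qoi--7h-'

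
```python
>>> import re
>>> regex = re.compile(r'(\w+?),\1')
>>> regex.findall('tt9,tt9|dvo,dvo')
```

['tt9', 'dvo']

A backreference is literal: `\1` must see the identical characters the first group matched.
Walking the string: at [0:7] match 'tt9,tt9', group 1 = 'tt9'; at [8:15] match 'dvo,dvo', group 1 = 'dvo'.
`findall` collects group 1 from each match (2 total).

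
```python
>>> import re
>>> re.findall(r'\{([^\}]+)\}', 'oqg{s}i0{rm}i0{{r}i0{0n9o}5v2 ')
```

`findall` collects group 1 from each match (4 total).

['s', 'rm', '{r', '0n9o']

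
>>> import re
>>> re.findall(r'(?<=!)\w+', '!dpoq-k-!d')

Lookahead/lookbehind check context without consuming it, so the matched span excludes the asserted characters.
Matches: at [1:5] → 'dpoq'; at [9:10] → 'd'.
No capturing groups, so `findall` returns the 2 full match strings.

['dpoq', 'd']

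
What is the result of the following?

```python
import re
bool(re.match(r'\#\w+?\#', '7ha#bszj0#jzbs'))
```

False

`re.match` only tries the pattern at the start of the string.
Here the pattern fails at index 0, so the call returns None, and `bool(None)` is False.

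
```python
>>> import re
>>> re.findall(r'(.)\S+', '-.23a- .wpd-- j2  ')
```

['-', ' ', ' ']

Because there's exactly one group, `findall` drops the full match and keeps group 1 from each hit.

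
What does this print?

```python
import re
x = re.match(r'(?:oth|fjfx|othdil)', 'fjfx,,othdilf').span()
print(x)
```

`re.match` won't scan ahead — the pattern has to work from the very first character.
The match spans [0:4] → 'fjfx'.

(0, 4)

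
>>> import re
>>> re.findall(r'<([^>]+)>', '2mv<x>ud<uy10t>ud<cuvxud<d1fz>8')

Walking the string: at [3:6] match '<x>', group 1 = 'x'; at [8:15] match '<uy10t>', group 1 = 'uy10t'; at [17:30] match '<cuvxud<d1fz>', group 1 = 'cuvxud<d1fz'.
`findall` collects group 1 from each match (3 total).

['x', 'uy10t', 'cuvxud<d1fz']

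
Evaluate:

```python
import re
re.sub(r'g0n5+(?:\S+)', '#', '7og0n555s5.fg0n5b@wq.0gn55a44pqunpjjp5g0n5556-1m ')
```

'7o# '

Each match is replaced by '#'.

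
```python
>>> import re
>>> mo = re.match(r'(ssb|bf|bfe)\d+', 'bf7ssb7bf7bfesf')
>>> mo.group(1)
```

'bf'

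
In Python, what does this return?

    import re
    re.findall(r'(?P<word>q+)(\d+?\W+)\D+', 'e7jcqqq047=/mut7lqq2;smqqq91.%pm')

Pattern: one or more of a literal 'q' (captured as 'word'); then one or more of a digit (lazy), then one or more of a non-word character (captured); then one or more of a non-digit.
`findall` packs the 2 group values into a tuple for every match.

[('qqq', '047=/'), ('qq', '2;')]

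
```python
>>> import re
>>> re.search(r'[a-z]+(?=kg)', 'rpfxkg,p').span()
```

Lookahead/lookbehind check context without consuming it, so the matched span excludes the asserted characters.
`re.search` scans for the first position where the pattern succeeds.
The match spans [0:4] → 'rpfx'.

(0, 4)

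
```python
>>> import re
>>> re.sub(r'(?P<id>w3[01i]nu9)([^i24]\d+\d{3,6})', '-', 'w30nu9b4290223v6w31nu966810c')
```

'-v6-c'

The pattern matches the literal 'w3', then one of [01i], then the literal 'nu9' (captured as 'id'); then any character except [i24], then one or more of a digit, then 3 to 6 of a digit (captured).
Matches: at [0:14] → 'w30nu9b4290223'; at [16:27] → 'w31nu966810'.
Every occurrence is swapped for '-'.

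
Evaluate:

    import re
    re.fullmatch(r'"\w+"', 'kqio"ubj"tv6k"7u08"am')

`re.fullmatch` is like wrapping the pattern in `^…$` (in single-line mode).
Here there's no way to consume every character, so the call returns None.

None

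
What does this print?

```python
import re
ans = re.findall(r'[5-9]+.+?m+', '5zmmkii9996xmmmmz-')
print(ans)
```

['5zmm', '9996xmmmm']

This matches one or more of a character in [5-9]; then one or more of any character (lazy); then one or more of a literal 'm'.
With the lazy modifier that quantifier settles for the fewest repetitions that let the rest of the pattern succeed (the atoms after it are unaffected and can still be greedy).
Matches: at [0:4] → '5zmm'; at [7:16] → '9996xmmmm'.
No capturing groups, so `findall` returns the 2 full match strings.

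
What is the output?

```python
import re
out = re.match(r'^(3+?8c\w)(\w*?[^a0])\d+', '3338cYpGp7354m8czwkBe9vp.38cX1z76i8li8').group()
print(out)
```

3338cYpGp7354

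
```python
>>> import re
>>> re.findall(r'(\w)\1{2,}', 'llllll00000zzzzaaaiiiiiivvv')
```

The backreference `\1` re-matches whatever the first group consumed, character for character.
Matches: at [0:6] match 'llllll', group 1 = 'l'; at [6:11] match '00000', group 1 = '0'; at [11:15] match 'zzzz', group 1 = 'z'; at [15:18] match 'aaa', group 1 = 'a'; at [18:24] match 'iiiiii', group 1 = 'i'; ….
With a single group, `findall` returns only what that group captured — 6 items.

['l', '0', 'z', 'a', 'i', 'v']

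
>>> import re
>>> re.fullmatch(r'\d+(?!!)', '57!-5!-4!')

`(?!…)`/`(?<!…)` only lets a position through if the neighbouring text does NOT match; no characters are consumed.
`fullmatch` succeeds only if the pattern covers the string from start to end.
Here the string isn't matched end-to-end, so the call returns None.

None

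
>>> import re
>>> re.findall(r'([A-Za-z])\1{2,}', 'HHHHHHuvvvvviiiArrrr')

A backreference is literal: `\1` must see the identical characters the first group matched.
Walking the string: at [0:6] match 'HHHHHH', group 1 = 'H'; at [7:12] match 'vvvvv', group 1 = 'v'; at [12:15] match 'iii', group 1 = 'i'; at [16:20] match 'rrrr', group 1 = 'r'.
Because there's exactly one group, `findall` drops the full match and keeps group 1 from each hit.

['H', 'v', 'i', 'r']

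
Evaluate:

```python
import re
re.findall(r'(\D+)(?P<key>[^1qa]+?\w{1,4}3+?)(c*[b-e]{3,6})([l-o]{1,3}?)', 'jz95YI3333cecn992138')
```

The pattern matches one or more of a non-digit (captured); then one or more of any character except [1qa] (lazy), then 1 to 4 of a word character, then one or more of the literal '3' (lazy) (captured as 'key'); then zero or more of a literal 'c', then 3 to 6 of a character in [b-e] (captured); then 1 to 3 of a character in [l-o] (lazy) (captured).
Scanning left to right: at [0:14] match 'jz95YI3333cecn', groups = ('jz', '95YI3333', 'cec', 'n').
With 4 capturing groups, `findall` returns a 4-tuple per match.

[('jz', '95YI3333', 'cec', 'n')]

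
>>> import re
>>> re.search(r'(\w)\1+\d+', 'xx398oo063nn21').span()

(0, 5)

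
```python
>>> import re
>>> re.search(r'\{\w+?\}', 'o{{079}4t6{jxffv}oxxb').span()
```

(2, 7)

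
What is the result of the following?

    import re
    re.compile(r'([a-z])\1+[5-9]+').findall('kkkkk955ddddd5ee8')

['k', 'd', 'e']

`\1` is not a pattern — it's the concrete string captured by group 1, re-applied verbatim.
One capturing group, so `findall` returns just the captured substring from each match — 3 in all.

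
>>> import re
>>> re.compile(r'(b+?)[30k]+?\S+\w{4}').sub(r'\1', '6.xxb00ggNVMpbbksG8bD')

'6.xxb'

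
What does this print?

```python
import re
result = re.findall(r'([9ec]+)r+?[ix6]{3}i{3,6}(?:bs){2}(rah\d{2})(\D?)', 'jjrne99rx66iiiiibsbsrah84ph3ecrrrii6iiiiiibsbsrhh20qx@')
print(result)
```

With 3 capturing groups, `findall` returns a 3-tuple per match.

[('e99', 'rah84', 'p')]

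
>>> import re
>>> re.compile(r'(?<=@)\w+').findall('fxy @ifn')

['ifn']

The positive lookaround only admits positions where the adjacent text matches; those characters stay outside the span.
No capturing groups, so `findall` returns the 1 full match string.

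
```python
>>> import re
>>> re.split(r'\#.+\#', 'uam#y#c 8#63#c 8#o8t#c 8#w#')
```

['uam', '']

Matches to split on: at [3:27] → '#y#c 8#63#c 8#o8t#c 8#w#'.
Splitting on the pattern gives 2 pieces.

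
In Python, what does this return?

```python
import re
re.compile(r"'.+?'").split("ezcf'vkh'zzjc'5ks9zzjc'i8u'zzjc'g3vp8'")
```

Because the quantifier is non-greedy, it stops expanding at the earliest point where the rest of the pattern can succeed.
The string is cut at each match, leaving 4 pieces.

['ezcf', 'zzjc', 'i8u', "g3vp8'"]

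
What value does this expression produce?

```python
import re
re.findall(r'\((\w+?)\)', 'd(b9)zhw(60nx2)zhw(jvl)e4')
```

One capturing group, so `findall` returns just the captured substring from each match — 3 in all.

['b9', '60nx2', 'jvl']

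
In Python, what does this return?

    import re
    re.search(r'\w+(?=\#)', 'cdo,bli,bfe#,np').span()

Lookahead/lookbehind check context without consuming it, so the matched span excludes the asserted characters.
`re.search` scans for the first position where the pattern succeeds.
The match spans [8:11] → 'bfe'.

(8, 11)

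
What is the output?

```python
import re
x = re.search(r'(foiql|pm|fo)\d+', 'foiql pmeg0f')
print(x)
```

`search` walks the string left to right and returns the first match it finds.
Here the pattern never matches, so the call returns None.

None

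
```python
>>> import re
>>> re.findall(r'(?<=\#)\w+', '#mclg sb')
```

['mclg']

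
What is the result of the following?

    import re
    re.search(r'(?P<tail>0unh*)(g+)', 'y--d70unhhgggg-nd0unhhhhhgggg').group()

'0unhhgggg'

Pattern: the literal '0un', then zero or more of the literal 'h' (captured as 'tail'); then one or more of a literal 'g' (captured).
`search` walks the string left to right and returns the first match it finds.
The match spans [5:14] → '0unhhgggg'.
Captured: group 1 = '0unhh', group 2 = 'gggg'.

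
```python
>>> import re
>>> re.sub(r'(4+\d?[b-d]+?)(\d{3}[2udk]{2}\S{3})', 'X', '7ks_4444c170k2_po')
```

The pattern matches one or more of a literal '4', then optionally a digit, then one or more of a character in [b-d] (lazy) (captured); then exactly 3 of a digit, then exactly 2 of one of [2udk], then exactly 3 of a non-whitespace character (captured).
Each match is replaced by 'X'.

'7ks_X'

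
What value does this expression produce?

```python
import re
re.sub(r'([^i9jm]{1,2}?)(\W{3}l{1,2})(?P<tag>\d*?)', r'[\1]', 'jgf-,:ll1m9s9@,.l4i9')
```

'j[gf]1m9s9@,.l4i9'

The `?` after the quantifier makes it lazy — it takes as little as possible before letting the rest of the pattern try.
`\1` in the replacement pulls in group 1's text for each match.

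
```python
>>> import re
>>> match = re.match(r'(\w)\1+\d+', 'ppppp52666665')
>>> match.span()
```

(0, 13)

With `match`, the pattern is implicitly anchored at the beginning.
The match spans [0:13] → 'ppppp52666665'.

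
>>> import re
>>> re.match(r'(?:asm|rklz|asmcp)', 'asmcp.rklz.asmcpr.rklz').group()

Alternation tries branches left to right and keeps the first one that lets the overall match succeed at that position.
`re.match` won't scan ahead — the pattern has to work from the very first character.
The match spans [0:3] → 'asm'.

'asm'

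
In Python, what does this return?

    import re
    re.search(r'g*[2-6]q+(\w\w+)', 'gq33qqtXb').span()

(3, 9)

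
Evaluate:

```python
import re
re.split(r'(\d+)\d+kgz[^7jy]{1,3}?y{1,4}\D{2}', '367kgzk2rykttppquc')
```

The group in the pattern means `split` returns the separators' captures alongside the pieces.

['', '36', 'tppquc']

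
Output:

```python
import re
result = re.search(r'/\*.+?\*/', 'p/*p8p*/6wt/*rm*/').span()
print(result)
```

(1, 8)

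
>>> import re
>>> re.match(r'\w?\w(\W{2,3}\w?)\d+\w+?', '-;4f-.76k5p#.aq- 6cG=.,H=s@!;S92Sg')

`re.match` won't scan ahead — the pattern has to work from the very first character.
Here position 0 doesn't satisfy it, so the call returns None.

None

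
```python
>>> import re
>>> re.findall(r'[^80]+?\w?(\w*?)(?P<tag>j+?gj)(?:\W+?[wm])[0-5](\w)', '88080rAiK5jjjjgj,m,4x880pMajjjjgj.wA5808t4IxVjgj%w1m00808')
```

[('A5808t4IxV', 'jgj', 'm')]

The pattern matches one or more of any character except [80] (lazy), then optionally a word character; then zero or more of a word character (lazy) (captured); then one or more of the literal 'j' (lazy), then the literal 'gj' (captured as 'tag'); then one or more of a non-word character (lazy), then one of [wm] (non-capturing group); then a character in [0-5]; then a word character (captured).
Because the quantifier is non-greedy, it stops expanding at the earliest point where the rest of the pattern can succeed.
Scanning left to right: at [24:52] match 'pMajjjjgj.wA5808t4IxVjgj%w1m', groups = ('A5808t4IxV', 'jgj', 'm').
3 groups means the one result is a tuple of 3 captured strings — 1 here.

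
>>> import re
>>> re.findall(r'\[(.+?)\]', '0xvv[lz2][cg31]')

The `?` after the quantifier makes it lazy — it takes as little as possible before letting the rest of the pattern try.
Scanning left to right: at [4:9] match '[lz2]', group 1 = 'lz2'; at [9:15] match '[cg31]', group 1 = 'cg31'.
`findall` collects group 1 from each match (2 total).

['lz2', 'cg31']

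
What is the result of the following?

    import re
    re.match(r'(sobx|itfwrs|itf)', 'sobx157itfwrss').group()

With `match`, the pattern is implicitly anchored at the beginning.
The match spans [0:4] → 'sobx'.

'sobx'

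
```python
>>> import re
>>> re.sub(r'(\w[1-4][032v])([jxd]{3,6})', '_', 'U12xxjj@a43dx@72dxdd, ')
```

'_@a43dx@72dxdd, '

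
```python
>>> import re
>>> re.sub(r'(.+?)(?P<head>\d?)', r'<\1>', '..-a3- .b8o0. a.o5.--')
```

'<.><.><-><a><->< ><.><b><o><.>< ><a><.><o><.><-><->'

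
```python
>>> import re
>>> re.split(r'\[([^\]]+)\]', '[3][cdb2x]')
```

With a capturing group present, the delimiter's captured portion is kept in the result list.

['', '3', '', 'cdb2x', '']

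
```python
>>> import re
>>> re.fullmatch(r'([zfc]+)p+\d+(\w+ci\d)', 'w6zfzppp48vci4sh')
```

None

The pattern matches one or more of one of [zfc] (captured); then one or more of a literal 'p', then one or more of a digit; then one or more of a word character, then the literal 'ci', then a digit (captured).
`re.fullmatch` is like wrapping the pattern in `^…$` (in single-line mode).
Here the pattern can't cover the whole string, so the call returns None.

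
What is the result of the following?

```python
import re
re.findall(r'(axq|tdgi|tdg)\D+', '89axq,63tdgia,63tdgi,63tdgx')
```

`|` is ordered: at each position the engine commits to the first alternative that works.
Because there's exactly one group, `findall` drops the full match and keeps group 1 from each hit.

['axq', 'tdgi', 'tdgi', 'tdg']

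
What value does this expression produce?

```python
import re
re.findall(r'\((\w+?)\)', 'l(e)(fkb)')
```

Because there's exactly one group, `findall` drops the full match and keeps group 1 from each hit.

['e', 'fkb']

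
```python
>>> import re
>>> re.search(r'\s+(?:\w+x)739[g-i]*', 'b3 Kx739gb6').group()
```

The pattern matches one or more of whitespace; then one or more of a word character, then a literal 'x' (non-capturing group); then the literal '739', then zero or more of a character in [g-i].
Unlike `match`, `search` isn't anchored — it looks for the pattern anywhere in the string.
The match spans [2:9] → ' Kx739g'.

' Kx739g'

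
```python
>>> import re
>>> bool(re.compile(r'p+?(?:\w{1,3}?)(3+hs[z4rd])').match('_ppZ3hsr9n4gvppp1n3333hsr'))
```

Pattern: one or more of a literal 'p' (lazy); then 1 to 3 of a word character (lazy) (non-capturing group); then one or more of the literal '3', then the literal 'hs', then one of [z4rd] (captured).
`re.match` won't scan ahead — the pattern has to work from the very first character.
Here the string doesn't start with a match, so the call returns None, and `bool(None)` is False.

False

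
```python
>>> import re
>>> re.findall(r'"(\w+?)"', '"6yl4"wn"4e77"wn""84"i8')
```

One capturing group, so `findall` returns just the captured substring from each match — 3 in all.

['6yl4', '4e77', '84']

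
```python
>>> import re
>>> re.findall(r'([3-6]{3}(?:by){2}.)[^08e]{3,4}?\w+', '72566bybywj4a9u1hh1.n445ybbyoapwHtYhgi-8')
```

['566bybyw']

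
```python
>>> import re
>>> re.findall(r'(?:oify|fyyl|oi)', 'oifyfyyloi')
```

['oify', 'fyyl', 'oi']

`|` is ordered: at each position the engine commits to the first alternative that works.
Matches: at [0:4] → 'oify'; at [4:8] → 'fyyl'; at [8:10] → 'oi'.
Since nothing is captured, `findall` lists the 3 matched substrings directly.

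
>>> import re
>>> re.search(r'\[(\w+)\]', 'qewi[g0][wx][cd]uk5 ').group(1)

'g0'

The match spans [4:8] → '[g0]'.
Captured: group 1 = 'g0'.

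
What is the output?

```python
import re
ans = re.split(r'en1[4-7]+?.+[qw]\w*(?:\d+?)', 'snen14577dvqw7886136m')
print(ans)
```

['sn', 'm']

Pattern: the literal 'en1', then one or more of a character in [4-7] (lazy); then one or more of any character, then one of [qw], then zero or more of a word character; then one or more of a digit (lazy) (non-capturing group).
Splitting on the pattern gives 2 pieces.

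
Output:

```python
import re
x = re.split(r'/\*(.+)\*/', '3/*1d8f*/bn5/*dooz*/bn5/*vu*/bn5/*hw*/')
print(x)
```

Because the pattern has a capturing group, `split` also inserts each captured text between the pieces.

['3', '1d8f*/bn5/*dooz*/bn5/*vu*/bn5/*hw', '']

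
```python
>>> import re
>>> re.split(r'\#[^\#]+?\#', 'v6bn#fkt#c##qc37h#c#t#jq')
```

Each match becomes a cut point; 4 segments remain.

['v6bn', 'c#', 'c', 'jq']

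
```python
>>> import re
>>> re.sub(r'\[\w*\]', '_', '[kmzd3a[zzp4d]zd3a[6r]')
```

Matches: at [7:14] → '[zzp4d]'; at [18:22] → '[6r]'.
Each match is replaced by '_'.

'[kmzd3a_zd3a_'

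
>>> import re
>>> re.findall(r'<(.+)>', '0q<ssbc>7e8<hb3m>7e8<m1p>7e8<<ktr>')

Matches: at [2:34] match '<ssbc>7e8<hb3m>7e8<m1p>7e8<<ktr>', group 1 = 'ssbc>7e8<hb3m>7e8<m1p>7e8<<ktr'.
`findall` collects group 1 from the one match (1 total).

['ssbc>7e8<hb3m>7e8<m1p>7e8<<ktr']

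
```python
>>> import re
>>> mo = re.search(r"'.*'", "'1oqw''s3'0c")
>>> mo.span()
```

(0, 10)

The match spans [0:10] → "'1oqw''s3'".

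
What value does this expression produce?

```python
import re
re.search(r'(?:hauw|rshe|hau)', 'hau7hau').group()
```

`re.search` scans for the first position where the pattern succeeds.
The match spans [0:3] → 'hau'.

'hau'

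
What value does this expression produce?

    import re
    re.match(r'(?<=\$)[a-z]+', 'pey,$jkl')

None

With `match`, the pattern is implicitly anchored at the beginning.
Here the pattern fails at index 0, so the call returns None.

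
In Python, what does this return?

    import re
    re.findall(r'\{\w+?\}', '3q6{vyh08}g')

['{vyh08}']

Scanning left to right: at [3:10] → '{vyh08}'.
`findall` yields the raw match text (1 of them) because the pattern has no groups.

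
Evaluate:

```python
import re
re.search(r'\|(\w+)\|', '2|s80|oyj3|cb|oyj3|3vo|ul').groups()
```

('s80',)

The match spans [1:6] → '|s80|'.
Captured: group 1 = 's80'.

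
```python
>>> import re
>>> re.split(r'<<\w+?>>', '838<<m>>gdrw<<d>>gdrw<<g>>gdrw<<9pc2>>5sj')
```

Matches to split on: at [3:8] → '<<m>>'; at [12:17] → '<<d>>'; at [21:26] → '<<g>>'; at [30:38] → '<<9pc2>>'.
Splitting on the pattern gives 5 pieces.

['838', 'gdrw', 'gdrw', 'gdrw', '5sj']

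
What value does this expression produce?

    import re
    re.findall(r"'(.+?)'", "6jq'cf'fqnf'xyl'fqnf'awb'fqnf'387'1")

The `?` after the quantifier makes it lazy — it takes as little as possible before letting the rest of the pattern try.
Scanning left to right: at [3:7] match "'cf'", group 1 = 'cf'; at [11:16] match "'xyl'", group 1 = 'xyl'; at [20:25] match "'awb'", group 1 = 'awb'; at [29:34] match "'387'", group 1 = '387'.
One capturing group, so `findall` returns just the captured substring from each match — 4 in all.

['cf', 'xyl', 'awb', '387']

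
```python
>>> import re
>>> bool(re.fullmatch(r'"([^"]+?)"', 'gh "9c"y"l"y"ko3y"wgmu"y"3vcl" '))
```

False

For `fullmatch`, every character of the input must be accounted for by the pattern.
Here the string isn't matched end-to-end, so the call returns None, and `bool(None)` is False.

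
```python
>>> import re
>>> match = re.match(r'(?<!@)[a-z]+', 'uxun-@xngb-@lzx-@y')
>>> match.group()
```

The negative lookaround is zero-width — it rules out positions where the adjacent text would match, without consuming anything.
`match` is anchored at position 0; if the pattern doesn't fit there, it returns None.
The match spans [0:4] → 'uxun'.

'uxun'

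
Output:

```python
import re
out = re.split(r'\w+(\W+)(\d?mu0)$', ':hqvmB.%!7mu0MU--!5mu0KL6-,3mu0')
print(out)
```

`re.split` interleaves the captured-group text with the surrounding fragments.

[':hqvmB.%!7mu0MU--!', '-,', '3mu0', '']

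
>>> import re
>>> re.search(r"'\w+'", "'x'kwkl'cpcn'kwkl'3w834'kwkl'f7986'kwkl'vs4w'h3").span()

(0, 3)

`search` walks the string left to right and returns the first match it finds.
The match spans [0:3] → "'x'".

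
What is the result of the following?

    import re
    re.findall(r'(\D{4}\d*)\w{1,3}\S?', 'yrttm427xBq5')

['yrtt']

The pattern matches exactly 4 of a non-digit, then zero or more of a digit (captured); then 1 to 3 of a word character, then optionally a non-whitespace character.
Scanning left to right: at [0:8] match 'yrttm427', group 1 = 'yrtt'.
With a single group, `findall` returns only what that group captured — 1 item.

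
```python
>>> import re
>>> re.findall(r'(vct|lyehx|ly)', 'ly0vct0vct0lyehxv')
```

Alternation isn't longest-match — the leftmost alternative that fits at this position is chosen.
Scanning left to right: at [0:2] match 'ly', group 1 = 'ly'; at [3:6] match 'vct', group 1 = 'vct'; at [7:10] match 'vct', group 1 = 'vct'; at [11:16] match 'lyehx', group 1 = 'lyehx'.
Because there's exactly one group, `findall` drops the full match and keeps group 1 from each hit.

['ly', 'vct', 'vct', 'lyehx']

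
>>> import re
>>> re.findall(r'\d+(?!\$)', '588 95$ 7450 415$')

A negative assertion filters positions out without eating any characters.
Scanning left to right: at [0:3] → '588'; at [4:5] → '9'; at [8:12] → '7450'; at [13:15] → '41'.
`findall` yields the raw match text (4 of them) because the pattern has no groups.

['588', '9', '7450', '41']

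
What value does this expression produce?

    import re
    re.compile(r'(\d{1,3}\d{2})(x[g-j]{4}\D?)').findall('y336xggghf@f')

Pattern: 1 to 3 of a digit, then exactly 2 of a digit (captured); then the literal 'x', then exactly 4 of a character in [g-j], then optionally a non-digit (captured).
Scanning left to right: at [1:10] match '336xggghf', groups = ('336', 'xggghf').
2 groups means the one result is a tuple of 2 captured strings — 1 here.

[('336', 'xggghf')]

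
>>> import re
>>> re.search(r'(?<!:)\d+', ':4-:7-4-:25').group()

`(?!…)`/`(?<!…)` only lets a position through if the neighbouring text does NOT match; no characters are consumed.
`re.search` tries every starting position until one works.
The match spans [6:7] → '4'.

'4'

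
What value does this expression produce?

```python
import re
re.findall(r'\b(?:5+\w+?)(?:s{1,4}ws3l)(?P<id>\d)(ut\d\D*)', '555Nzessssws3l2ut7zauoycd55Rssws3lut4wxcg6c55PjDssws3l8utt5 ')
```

This matches a word boundary (`\b`, zero-width); then one or more of the literal '5', then one or more of a word character (lazy) (non-capturing group); then 1 to 4 of the literal 's', then the literal 'ws3', then the literal 'l' (non-capturing group); then a digit (captured as 'id'); then the literal 'ut', then a digit, then zero or more of a non-digit (captured).
Walking the string: at [0:25] match '555Nzessssws3l2ut7zauoycd', groups = ('2', 'ut7zauoycd').
With 2 capturing groups, `findall` returns a 2-tuple per match.

[('2', 'ut7zauoycd')]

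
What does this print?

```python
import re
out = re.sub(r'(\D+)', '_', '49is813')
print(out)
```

49_813

This matches one or more of a non-digit (captured).
Each match is replaced by '_'.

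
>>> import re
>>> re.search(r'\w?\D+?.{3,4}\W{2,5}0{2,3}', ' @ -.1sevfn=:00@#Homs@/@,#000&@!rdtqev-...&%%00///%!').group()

The match spans [5:15] → '1sevfn=:00'.

'1sevfn=:00'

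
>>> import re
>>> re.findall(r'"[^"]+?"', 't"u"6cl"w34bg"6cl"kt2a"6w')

Scanning left to right: at [1:4] → '"u"'; at [7:14] → '"w34bg"'; at [17:23] → '"kt2a"'.
`findall` yields the raw match text (3 of them) because the pattern has no groups.

['"u"', '"w34bg"', '"kt2a"']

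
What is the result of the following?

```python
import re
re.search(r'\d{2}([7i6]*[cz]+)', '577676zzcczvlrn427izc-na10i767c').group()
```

This matches exactly 2 of a digit; then zero or more of one of [7i6], then one or more of one of [cz] (captured).
`re.search` scans for the first position where the pattern succeeds.
The match spans [0:11] → '577676zzccz'.
Captured: group 1 = '7676zzccz'.

'577676zzccz'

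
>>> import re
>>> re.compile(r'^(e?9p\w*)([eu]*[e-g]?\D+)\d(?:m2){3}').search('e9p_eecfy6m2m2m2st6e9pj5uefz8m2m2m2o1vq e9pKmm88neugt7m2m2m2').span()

(0, 35)

The pattern matches anchored at the start of the string; then optionally the literal 'e', then the literal '9p', then zero or more of a word character (captured); then zero or more of one of [eu], then optionally a character in [e-g], then one or more of a non-digit (captured); then a digit, then the literal 'm2' repeated 3 times.
`search` walks the string left to right and returns the first match it finds.
The match spans [0:35] → 'e9p_eecfy6m2m2m2st6e9pj5uefz8m2m2m2'.
Captured: group 1 = 'e9p_eecfy6m2m2m2st6e9pj5uef', group 2 = 'z'.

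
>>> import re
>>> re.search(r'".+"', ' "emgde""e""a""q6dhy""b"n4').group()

'"emgde""e""a""q6dhy""b"'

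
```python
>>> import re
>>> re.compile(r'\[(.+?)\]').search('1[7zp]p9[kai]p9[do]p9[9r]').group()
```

With the lazy modifier that quantifier settles for the fewest repetitions that let the rest of the pattern succeed (the atoms after it are unaffected and can still be greedy).
The match spans [1:6] → '[7zp]'.

'[7zp]'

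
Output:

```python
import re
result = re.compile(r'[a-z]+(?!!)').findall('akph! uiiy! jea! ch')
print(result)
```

['akp', 'uii', 'je', 'ch']

A negative assertion filters positions out without eating any characters.
`findall` yields the raw match text (4 of them) because the pattern has no groups.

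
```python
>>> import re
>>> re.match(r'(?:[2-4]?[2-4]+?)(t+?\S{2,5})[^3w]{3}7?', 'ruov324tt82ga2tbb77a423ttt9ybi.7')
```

None

`re.match` won't scan ahead — the pattern has to work from the very first character.
Here position 0 doesn't satisfy it, so the call returns None.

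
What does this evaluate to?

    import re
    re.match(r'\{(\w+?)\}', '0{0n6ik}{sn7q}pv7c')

None

`re.match` won't scan ahead — the pattern has to work from the very first character.
Here position 0 doesn't satisfy it, so the call returns None.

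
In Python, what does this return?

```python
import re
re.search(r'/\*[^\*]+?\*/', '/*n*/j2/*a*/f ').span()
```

The match spans [0:5] → '/*n*/'.

(0, 5)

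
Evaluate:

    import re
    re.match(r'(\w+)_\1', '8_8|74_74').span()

(0, 3)

`re.match` won't scan ahead — the pattern has to work from the very first character.
The match spans [0:3] → '8_8'.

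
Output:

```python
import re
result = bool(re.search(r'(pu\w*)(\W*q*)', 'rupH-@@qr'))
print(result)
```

False

Here nothing in the string fits, so the call returns None, and `bool(None)` is False.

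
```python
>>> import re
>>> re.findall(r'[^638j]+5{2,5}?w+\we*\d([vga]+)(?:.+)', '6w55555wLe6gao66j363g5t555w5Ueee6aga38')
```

Pattern: one or more of any character except [638j], then 2 to 5 of the literal '5' (lazy), then one or more of a literal 'w'; then a word character, then zero or more of a literal 'e', then a digit; then one or more of one of [vga] (captured); then one or more of any character (non-capturing group).
Because there's exactly one group, `findall` drops the full match and keeps group 1 from the one hit.

['ga']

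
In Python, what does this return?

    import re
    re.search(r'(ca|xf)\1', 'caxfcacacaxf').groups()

('ca',)

The match spans [4:8] → 'caca'.
Captured: group 1 = 'ca'.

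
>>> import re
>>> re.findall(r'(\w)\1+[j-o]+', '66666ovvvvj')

['6', 'v']

`\1` is not a pattern — it's the concrete string captured by group 1, re-applied verbatim.
Walking the string: at [0:6] match '66666o', group 1 = '6'; at [6:11] match 'vvvvj', group 1 = 'v'.
Because there's exactly one group, `findall` drops the full match and keeps group 1 from each hit.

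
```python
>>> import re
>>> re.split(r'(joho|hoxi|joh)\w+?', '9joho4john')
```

['9', 'joho', '', 'joh', '']

Branches in `(...|...)` are attempted left-to-right; the first branch that allows the whole pattern to succeed is taken.
Matches to split on: at [1:6] → 'joho4'; at [6:10] → 'john'.
Because the pattern has a capturing group, `split` also inserts each captured text between the pieces.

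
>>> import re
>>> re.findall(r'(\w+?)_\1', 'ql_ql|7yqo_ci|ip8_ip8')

`\1` has to match the exact text group 1 already captured.
One capturing group, so `findall` returns just the captured substring from each match — 2 in all.

['ql', 'ip8']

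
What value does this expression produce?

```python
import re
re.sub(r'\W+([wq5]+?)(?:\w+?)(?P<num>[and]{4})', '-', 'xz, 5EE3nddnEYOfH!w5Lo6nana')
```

Each match is replaced by '-'.

'xz-EYOfH-'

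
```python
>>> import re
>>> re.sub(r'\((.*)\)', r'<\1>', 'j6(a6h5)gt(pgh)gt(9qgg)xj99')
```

`\1` in the replacement pulls in group 1's text for each match.

'j6<a6h5)gt(pgh)gt(9qgg>xj99'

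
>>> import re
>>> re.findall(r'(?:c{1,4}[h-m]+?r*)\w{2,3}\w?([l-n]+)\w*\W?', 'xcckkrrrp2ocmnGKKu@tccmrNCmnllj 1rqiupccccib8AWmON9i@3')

The pattern matches 1 to 4 of the literal 'c', then one or more of a character in [h-m] (lazy), then zero or more of the literal 'r' (non-capturing group); then 2 to 3 of a word character, then optionally a word character; then one or more of a character in [l-n] (captured); then zero or more of a word character, then optionally a non-word character.
`findall` collects group 1 from each match (3 total).

['mn', 'll', 'm']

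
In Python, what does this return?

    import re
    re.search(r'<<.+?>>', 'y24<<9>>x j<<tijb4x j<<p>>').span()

(3, 8)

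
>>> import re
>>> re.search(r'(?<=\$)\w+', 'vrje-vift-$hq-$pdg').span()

(11, 13)

Lookahead/lookbehind check context without consuming it, so the matched span excludes the asserted characters.
The match spans [11:13] → 'hq'.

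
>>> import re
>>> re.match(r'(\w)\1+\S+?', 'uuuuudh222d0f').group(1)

'u'

The backreference `\1` re-matches whatever the first group consumed, character for character.
`re.match` only tries the pattern at the start of the string.
The match spans [0:6] → 'uuuuud'.
Captured: group 1 = 'u'.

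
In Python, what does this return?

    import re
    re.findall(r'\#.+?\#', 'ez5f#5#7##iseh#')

['#5#', '##iseh#']

With the lazy modifier that quantifier settles for the fewest repetitions that let the rest of the pattern succeed (the atoms after it are unaffected and can still be greedy).
With no groups in the pattern, `findall` gives back each whole match — 2 here.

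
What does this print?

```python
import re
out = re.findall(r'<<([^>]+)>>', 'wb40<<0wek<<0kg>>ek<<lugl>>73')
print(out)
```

Walking the string: at [4:17] match '<<0wek<<0kg>>', group 1 = '0wek<<0kg'; at [19:27] match '<<lugl>>', group 1 = 'lugl'.
One capturing group, so `findall` returns just the captured substring from each match — 2 in all.

['0wek<<0kg', 'lugl']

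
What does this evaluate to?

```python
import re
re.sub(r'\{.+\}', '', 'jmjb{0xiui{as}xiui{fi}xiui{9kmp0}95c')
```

'jmjb95c'

`sub` substitutes '' at each match site.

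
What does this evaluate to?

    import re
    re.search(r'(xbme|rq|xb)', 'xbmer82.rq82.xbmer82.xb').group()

'xbme'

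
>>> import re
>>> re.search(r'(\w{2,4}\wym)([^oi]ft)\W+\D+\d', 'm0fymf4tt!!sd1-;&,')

None

Pattern: 2 to 4 of a word character, then a word character, then the literal 'ym' (captured); then any character except [oi], then the literal 'ft' (captured); then one or more of a non-word character; then one or more of a non-digit, then a digit.
Here the pattern never matches, so the call returns None.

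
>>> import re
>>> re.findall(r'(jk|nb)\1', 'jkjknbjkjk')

['jk', 'jk']

A backreference is literal: `\1` must see the identical characters the first group matched.
With a single group, `findall` returns only what that group captured — 2 items.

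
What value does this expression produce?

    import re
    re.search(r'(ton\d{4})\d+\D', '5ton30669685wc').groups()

('ton3066',)

The match spans [1:13] → 'ton30669685w'.
Captured: group 1 = 'ton3066'.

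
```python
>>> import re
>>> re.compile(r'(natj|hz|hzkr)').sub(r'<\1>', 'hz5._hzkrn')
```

Alternation tries branches left to right and keeps the first one that lets the overall match succeed at that position.
Matches: at [0:2] → 'hz'; at [5:7] → 'hz'.
Each match is replaced using the text its own group 1 captured.

'<hz>5._<hz>krn'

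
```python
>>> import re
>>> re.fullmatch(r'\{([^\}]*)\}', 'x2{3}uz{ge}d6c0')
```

None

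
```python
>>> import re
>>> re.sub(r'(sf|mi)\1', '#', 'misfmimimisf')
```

'misf#misf'

After group 1 captures some text, `\1` only succeeds where that same text appears again.
`sub` substitutes '#' at each match site.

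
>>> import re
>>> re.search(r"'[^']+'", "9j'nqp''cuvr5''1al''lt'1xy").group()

`re.search` tries every starting position until one works.
The match spans [2:7] → "'nqp'".

"'nqp'"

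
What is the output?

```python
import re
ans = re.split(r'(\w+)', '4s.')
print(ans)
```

['', '4s', '.']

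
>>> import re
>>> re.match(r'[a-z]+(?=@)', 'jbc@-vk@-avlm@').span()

`match` is anchored at position 0; if the pattern doesn't fit there, it returns None.
The match spans [0:3] → 'jbc'.

(0, 3)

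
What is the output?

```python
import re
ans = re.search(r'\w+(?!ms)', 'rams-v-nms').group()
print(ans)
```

The negative lookaround is zero-width — it rules out positions where the adjacent text would match, without consuming anything.
`search` walks the string left to right and returns the first match it finds.
The match spans [0:4] → 'rams'.

rams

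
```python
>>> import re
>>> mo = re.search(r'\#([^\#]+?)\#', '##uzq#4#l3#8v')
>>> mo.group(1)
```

'uzq'

The match spans [1:6] → '#uzq#'.
Captured: group 1 = 'uzq'.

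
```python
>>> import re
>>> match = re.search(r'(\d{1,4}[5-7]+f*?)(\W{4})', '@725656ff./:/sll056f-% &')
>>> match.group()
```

The match spans [1:13] → '725656ff./:/'.

'725656ff./:/'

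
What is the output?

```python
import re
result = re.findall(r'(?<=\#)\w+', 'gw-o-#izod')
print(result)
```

['izod']

Because the assertion is zero-width, the text it checks is not consumed and won't appear in the result.
Matches: at [6:10] → 'izod'.
No capturing groups, so `findall` returns the 1 full match string.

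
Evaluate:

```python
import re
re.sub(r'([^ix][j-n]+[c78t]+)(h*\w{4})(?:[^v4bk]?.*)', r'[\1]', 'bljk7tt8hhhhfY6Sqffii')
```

'[bljk7tt8]'

The pattern matches any character except [ix], then one or more of a character in [j-n], then one or more of one of [c78t] (captured); then zero or more of the literal 'h', then exactly 4 of a word character (captured); then optionally any character except [v4bk], then zero or more of any character (non-capturing group).
Matches: at [0:21] → 'bljk7tt8hhhhfY6Sqffii'.
`\1` in the replacement pulls in group 1's text for each match.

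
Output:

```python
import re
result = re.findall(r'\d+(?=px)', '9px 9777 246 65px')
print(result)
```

['9', '65']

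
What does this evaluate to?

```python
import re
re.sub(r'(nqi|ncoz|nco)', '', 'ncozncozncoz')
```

''

The regex engine tests alternatives in the order written; an earlier branch that matches wins even if a later one would match more.
Each match is replaced by ''.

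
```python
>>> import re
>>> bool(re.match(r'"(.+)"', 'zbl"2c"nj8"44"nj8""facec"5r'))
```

False

`re.match` only tries the pattern at the start of the string.
Here the pattern fails at index 0, so the call returns None, and `bool(None)` is False.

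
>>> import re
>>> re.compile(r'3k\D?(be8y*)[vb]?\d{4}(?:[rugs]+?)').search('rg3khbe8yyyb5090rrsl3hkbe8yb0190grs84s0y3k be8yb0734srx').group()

Pattern: the literal '3k', then optionally a non-digit; then the literal 'be8', then zero or more of a literal 'y' (captured); then optionally one of [vb], then exactly 4 of a digit; then one or more of one of [rugs] (lazy) (non-capturing group).
The match spans [2:17] → '3khbe8yyyb5090r'.

'3khbe8yyyb5090r'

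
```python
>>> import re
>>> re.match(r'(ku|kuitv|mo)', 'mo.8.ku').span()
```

`match` is anchored at position 0; if the pattern doesn't fit there, it returns None.
The match spans [0:2] → 'mo'.

(0, 2)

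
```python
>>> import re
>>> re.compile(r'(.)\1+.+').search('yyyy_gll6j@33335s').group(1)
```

The match spans [0:17] → 'yyyy_gll6j@33335s'.
Captured: group 1 = 'y'.

'y'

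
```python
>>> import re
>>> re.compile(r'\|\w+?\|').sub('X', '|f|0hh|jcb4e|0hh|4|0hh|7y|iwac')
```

Matches: at [0:3] → '|f|'; at [6:13] → '|jcb4e|'; at [16:19] → '|4|'; at [22:26] → '|7y|'.
Every occurrence is swapped for 'X'.

'X0hhX0hhX0hhXiwac'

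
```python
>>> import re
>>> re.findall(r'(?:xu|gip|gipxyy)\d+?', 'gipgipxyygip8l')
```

Scanning left to right: at [9:13] → 'gip8'.
With no groups in the pattern, `findall` gives back each whole match — 1 here.

['gip8']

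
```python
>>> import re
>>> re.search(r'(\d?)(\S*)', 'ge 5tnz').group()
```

'ge'

This matches optionally a digit (captured); then zero or more of a non-whitespace character (captured).
`re.search` scans for the first position where the pattern succeeds.
The match spans [0:2] → 'ge'.
Captured: group 1 = '', group 2 = 'ge'.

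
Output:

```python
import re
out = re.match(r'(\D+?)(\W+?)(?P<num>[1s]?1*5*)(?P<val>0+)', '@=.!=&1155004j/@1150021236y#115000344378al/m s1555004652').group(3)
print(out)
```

1155

Pattern: one or more of a non-digit (lazy) (captured); then one or more of a non-word character (lazy) (captured); then optionally one of [1s], then zero or more of the literal '1', then zero or more of the literal '5' (captured as 'num'); then one or more of a literal '0' (captured as 'val').
A `+?`/`*?`/`{m,n}?` starts at its minimum and grows only as far as needed for what follows to match.
`match` is anchored at position 0; if the pattern doesn't fit there, it returns None.
The match spans [0:12] → '@=.!=&115500'.
Captured: group 1 = '@', group 2 = '=.!=&', group 3 = '1155', group 4 = '00'.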